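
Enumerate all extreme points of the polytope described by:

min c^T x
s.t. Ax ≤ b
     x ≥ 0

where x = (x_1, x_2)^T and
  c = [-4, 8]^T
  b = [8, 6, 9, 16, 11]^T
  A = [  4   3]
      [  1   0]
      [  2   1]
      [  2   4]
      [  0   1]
Each vertex is the intersection of two constraint boundaries that also satisfies all remaining constraints:
  x_1 = 0 and x_2 = 0 → (0, 0)
  4x_1 + 3x_2 = 8 and x_2 = 0 → (2, 0)
  4x_1 + 3x_2 = 8 and x_1 = 0 → (0, 2.667)

Vertices: (0, 0), (2, 0), (0, 2.667)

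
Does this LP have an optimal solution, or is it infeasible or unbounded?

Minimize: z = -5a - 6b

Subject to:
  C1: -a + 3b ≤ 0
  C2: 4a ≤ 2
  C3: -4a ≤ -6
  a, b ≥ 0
C2 requires 4a ≤ 2, while C3 (-4a ≤ -6) is equivalent to 4a ≥ 6. Together they would need 6 ≤ 4a ≤ 2, which is impossible since 6 > 2. No point satisfies all constraints.

Infeasible: no point satisfies all constraints simultaneously.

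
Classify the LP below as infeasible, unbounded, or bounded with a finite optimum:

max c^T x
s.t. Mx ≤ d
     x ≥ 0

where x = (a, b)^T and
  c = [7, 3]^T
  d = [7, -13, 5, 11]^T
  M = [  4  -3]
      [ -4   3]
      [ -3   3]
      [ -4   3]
One constraint requires 4a - 3b ≤ 7, while the constraint -4a + 3b ≤ -13 is equivalent to 4a - 3b ≥ 13. Together they would need 13 ≤ 4a - 3b ≤ 7, which is impossible since 13 > 7. No point satisfies all constraints.

Infeasible: no point satisfies all constraints simultaneously.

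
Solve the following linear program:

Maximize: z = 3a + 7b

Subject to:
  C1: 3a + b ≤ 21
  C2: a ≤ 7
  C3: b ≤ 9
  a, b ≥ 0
Each vertex is the intersection of two constraint boundaries that also satisfies all remaining constraints:
  a = 0 and b = 0 → (0, 0)
  3a + b = 21 and a = 7 → (7, 0)
  3a + b = 21 and b = 9 → (4, 9)
  b = 9 and a = 0 → (0, 9)

Evaluating z = 3a + 7b at each vertex:
  (0, 0): z = 0
  (7, 0): z = 21
  (4, 9): z = 75
  (0, 9): z = 63

The maximum is at (4, 9) with z = 75.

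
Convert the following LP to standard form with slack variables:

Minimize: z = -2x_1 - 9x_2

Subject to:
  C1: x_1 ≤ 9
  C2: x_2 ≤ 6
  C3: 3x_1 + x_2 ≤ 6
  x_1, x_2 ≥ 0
min z = -2x_1 - 9x_2

s.t.
  x_1 + s1 = 9
  x_2 + s2 = 6
  3x_1 + x_2 + s3 = 6
  x_1, x_2, s1, s2, s3 ≥ 0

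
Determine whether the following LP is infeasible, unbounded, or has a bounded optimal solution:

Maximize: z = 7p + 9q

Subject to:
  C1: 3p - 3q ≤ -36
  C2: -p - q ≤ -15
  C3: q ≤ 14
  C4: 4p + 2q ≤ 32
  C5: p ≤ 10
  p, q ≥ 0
The point (1, 14) satisfies every constraint, so the LP is feasible; the constraints give p ≤ 10 and q ≤ 14, which with p, q ≥ 0 keep the feasible region inside a bounded box. A feasible, bounded LP attains a finite optimum at a vertex.

Feasible with finite optimum z* = 133 at (1, 14).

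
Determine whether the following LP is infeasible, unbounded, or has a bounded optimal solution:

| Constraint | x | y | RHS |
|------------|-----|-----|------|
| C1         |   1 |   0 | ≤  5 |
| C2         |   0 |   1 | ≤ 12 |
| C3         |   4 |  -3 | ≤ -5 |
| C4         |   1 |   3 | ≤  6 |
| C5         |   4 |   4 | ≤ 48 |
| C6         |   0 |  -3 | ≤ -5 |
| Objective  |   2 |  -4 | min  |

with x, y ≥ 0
The point (0, 2) satisfies every constraint, so the LP is feasible; the constraints give x ≤ 5 and y ≤ 12, which with x, y ≥ 0 keep the feasible region inside a bounded box. A feasible, bounded LP attains a finite optimum at a vertex.

Evaluating z = 2x - 4y at each vertex:
  (0, 1.667): z = -6.667
  (0.2, 1.933): z = -7.333
  (0, 2): z = -8

The LP has an optimal solution: (0, 2) with z = -8.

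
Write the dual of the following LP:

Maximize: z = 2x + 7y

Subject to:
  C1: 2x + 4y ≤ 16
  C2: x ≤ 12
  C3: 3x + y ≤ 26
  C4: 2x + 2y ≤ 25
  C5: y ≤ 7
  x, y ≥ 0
Minimize: z = 16y1 + 12y2 + 26y3 + 25y4 + 7y5

Subject to:
  C1: -2y1 - y2 - 3y3 - 2y4 ≤ -2
  C2: -4y1 - y3 - 2y4 - y5 ≤ -7
  y1, y2, y3, y4, y5 ≥ 0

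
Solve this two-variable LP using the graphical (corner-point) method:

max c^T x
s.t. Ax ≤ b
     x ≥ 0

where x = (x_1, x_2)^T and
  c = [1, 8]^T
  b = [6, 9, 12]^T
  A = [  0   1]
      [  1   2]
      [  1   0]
Each vertex is the intersection of two constraint boundaries that also satisfies all remaining constraints:
  x_1 = 0 and x_2 = 0 → (0, 0)
  x_1 + 2x_2 = 9 and x_2 = 0 → (9, 0)
  x_1 + 2x_2 = 9 and x_1 = 0 → (0, 4.5)

Evaluating z = x_1 + 8x_2 at each vertex:
  (0, 0): z = 0
  (9, 0): z = 9
  (0, 4.5): z = 36

The maximum is at (0, 4.5) with z = 36.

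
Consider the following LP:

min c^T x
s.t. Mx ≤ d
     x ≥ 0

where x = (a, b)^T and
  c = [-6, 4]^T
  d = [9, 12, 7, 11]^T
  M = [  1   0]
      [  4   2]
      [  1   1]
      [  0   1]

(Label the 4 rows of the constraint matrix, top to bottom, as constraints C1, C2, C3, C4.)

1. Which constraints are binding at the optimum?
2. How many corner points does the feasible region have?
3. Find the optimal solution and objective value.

1. C2, b ≥ 0
2. 3
3. a = 3, b = 0, z = -18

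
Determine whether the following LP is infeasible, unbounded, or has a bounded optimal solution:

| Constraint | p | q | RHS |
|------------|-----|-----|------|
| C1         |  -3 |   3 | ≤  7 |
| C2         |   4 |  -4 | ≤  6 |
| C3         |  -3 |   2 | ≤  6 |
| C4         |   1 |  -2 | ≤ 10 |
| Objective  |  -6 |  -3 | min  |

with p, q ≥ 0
Feasible point: (0, 0) satisfies every constraint, so the LP is feasible.
Direction d = (1, 1): for each constraint row a, a·d ≤ 0 —
  (-3)(1) + (3)(1) = 0 ≤ 0
  (4)(1) + (-4)(1) = 0 ≤ 0
  (-3)(1) + (2)(1) = -1 ≤ 0
  (1)(1) + (-2)(1) = -1 ≤ 0
and d ≥ 0, so (0, 0) + t·d stays feasible for every t ≥ 0. Along this ray z = -6p - 3q changes by -9 per unit t, so z → −∞.

Unbounded: there is a feasible ray along which z → −∞.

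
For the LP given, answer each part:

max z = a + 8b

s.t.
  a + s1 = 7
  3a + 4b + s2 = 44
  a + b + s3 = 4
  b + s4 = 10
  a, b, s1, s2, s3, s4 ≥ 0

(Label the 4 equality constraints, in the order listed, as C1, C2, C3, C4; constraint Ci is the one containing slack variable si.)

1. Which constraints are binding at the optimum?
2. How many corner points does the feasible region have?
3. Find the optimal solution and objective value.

1. C3, a ≥ 0
2. 3
3. a = 0, b = 4, z = 32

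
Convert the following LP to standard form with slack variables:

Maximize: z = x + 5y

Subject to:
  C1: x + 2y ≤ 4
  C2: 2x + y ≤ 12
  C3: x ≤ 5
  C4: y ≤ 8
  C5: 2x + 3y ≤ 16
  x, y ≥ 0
max z = x + 5y

s.t.
  x + 2y + s1 = 4
  2x + y + s2 = 12
  x + s3 = 5
  y + s4 = 8
  2x + 3y + s5 = 16
  x, y, s1, s2, s3, s4, s5 ≥ 0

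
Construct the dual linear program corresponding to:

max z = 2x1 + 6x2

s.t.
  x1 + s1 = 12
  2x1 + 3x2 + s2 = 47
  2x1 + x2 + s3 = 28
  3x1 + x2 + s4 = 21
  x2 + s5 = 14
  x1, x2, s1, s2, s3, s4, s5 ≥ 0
Minimize: z = 12y1 + 47y2 + 28y3 + 21y4 + 14y5

Subject to:
  C1: -y1 - 2y2 - 2y3 - 3y4 ≤ -2
  C2: -3y2 - y3 - y4 - y5 ≤ -6
  y1, y2, y3, y4, y5 ≥ 0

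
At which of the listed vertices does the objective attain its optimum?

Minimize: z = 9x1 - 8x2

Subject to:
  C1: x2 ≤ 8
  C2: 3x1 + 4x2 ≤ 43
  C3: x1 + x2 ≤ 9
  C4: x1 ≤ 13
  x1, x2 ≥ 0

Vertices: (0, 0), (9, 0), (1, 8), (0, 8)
(0, 8) with z = -64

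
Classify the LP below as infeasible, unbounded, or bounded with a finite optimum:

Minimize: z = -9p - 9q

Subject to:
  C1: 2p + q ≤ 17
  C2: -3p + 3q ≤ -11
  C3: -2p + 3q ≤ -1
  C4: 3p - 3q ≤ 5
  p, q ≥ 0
C4 requires 3p - 3q ≤ 5, while C2 (-3p + 3q ≤ -11) is equivalent to 3p - 3q ≥ 11. Together they would need 11 ≤ 3p - 3q ≤ 5, which is impossible since 11 > 5. No point satisfies all constraints.

Infeasible — the constraint set is empty.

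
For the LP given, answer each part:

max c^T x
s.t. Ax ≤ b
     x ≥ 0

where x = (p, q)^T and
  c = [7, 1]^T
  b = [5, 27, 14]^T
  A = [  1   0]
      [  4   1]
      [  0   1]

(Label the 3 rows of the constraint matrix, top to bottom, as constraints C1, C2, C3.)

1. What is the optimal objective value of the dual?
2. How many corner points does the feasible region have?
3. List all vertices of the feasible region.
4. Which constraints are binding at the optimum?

1. 42 (by strong duality, equal to the primal optimum)
2. 5
3. (0, 0), (5, 0), (5, 7), (3.25, 14), (0, 14)
4. C1, C2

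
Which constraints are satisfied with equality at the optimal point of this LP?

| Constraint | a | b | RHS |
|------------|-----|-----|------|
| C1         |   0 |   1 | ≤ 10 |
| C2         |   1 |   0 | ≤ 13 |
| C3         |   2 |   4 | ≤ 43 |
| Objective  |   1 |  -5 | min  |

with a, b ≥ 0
Optimal: a = 0, b = 10
Slack at optimum:
  C1: slack = 0 (binding)
  C2: slack = 13
  C3: slack = 3
  a ≥ 0: a = 0 (binding)
  b ≥ 0: b = 10
Binding constraints: C1, a ≥ 0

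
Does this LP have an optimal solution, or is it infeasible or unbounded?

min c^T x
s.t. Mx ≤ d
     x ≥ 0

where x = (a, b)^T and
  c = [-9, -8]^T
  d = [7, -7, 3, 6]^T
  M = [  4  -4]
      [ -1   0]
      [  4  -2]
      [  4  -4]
Feasible point: (7, 13) satisfies every constraint, so the LP is feasible.
Direction d = (0, 1): for each constraint row a, a·d ≤ 0 —
  (4)(0) + (-4)(1) = -4 ≤ 0
  (-1)(0) + (0)(1) = 0 ≤ 0
  (4)(0) + (-2)(1) = -2 ≤ 0
  (4)(0) + (-4)(1) = -4 ≤ 0
and d ≥ 0, so (7, 13) + t·d stays feasible for every t ≥ 0. Along this ray z = -9a - 8b changes by -8 per unit t, so z → −∞.

The LP is unbounded; z can be made arbitrarily small.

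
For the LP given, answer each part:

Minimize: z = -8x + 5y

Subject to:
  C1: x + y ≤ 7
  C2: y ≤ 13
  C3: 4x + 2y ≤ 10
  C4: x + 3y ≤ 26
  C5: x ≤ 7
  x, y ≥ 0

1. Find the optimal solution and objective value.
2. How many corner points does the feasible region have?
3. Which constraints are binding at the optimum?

1. x = 2.5, y = 0, z = -20
2. 3
3. C3, y ≥ 0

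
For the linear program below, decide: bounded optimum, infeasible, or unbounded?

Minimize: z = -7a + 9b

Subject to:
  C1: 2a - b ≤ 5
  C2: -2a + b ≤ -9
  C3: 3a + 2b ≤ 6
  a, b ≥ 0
C1 requires 2a - b ≤ 5, while C2 (-2a + b ≤ -9) is equivalent to 2a - b ≥ 9. Together they would need 9 ≤ 2a - b ≤ 5, which is impossible since 9 > 5. No point satisfies all constraints.

The feasible region is empty; the LP is infeasible.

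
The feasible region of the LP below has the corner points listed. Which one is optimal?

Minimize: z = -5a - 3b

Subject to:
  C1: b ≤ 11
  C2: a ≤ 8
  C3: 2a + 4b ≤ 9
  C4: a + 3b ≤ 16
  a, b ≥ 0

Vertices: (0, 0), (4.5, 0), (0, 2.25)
Evaluating z = -5a - 3b at each vertex:
  (0, 0): z = 0
  (4.5, 0): z = -22.5
  (0, 2.25): z = -6.75

The smallest value is z = -22.5, attained at (4.5, 0).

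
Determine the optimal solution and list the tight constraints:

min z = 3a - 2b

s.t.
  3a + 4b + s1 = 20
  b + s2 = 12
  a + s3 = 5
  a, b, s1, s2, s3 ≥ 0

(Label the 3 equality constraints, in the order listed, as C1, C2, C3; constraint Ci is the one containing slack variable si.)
Optimal: a = 0, b = 5
Slack at optimum:
  C1: slack = 0 (binding)
  C2: slack = 7
  C3: slack = 5
  a ≥ 0: a = 0 (binding)
  b ≥ 0: b = 5
Binding constraints: C1, a ≥ 0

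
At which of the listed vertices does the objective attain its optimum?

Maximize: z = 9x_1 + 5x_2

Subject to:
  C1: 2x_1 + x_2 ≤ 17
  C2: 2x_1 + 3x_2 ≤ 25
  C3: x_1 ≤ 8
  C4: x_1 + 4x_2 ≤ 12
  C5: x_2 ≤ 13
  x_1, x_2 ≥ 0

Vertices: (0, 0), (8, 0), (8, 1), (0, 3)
Evaluating z = 9x_1 + 5x_2 at each vertex:
  (0, 0): z = 0
  (8, 0): z = 72
  (8, 1): z = 77
  (0, 3): z = 15

The largest value is z = 77, attained at (8, 1).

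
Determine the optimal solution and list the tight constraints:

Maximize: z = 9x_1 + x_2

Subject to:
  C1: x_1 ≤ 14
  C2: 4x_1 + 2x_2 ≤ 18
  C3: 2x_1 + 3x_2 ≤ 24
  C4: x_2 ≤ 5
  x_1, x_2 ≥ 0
Optimal: x_1 = 4.5, x_2 = 0
Slack at optimum:
  C1: slack = 9.5
  C2: slack = 0 (binding)
  C3: slack = 15
  C4: slack = 5
  x_1 ≥ 0: x_1 = 4.5
  x_2 ≥ 0: x_2 = 0 (binding)
Binding constraints: C2, x_2 ≥ 0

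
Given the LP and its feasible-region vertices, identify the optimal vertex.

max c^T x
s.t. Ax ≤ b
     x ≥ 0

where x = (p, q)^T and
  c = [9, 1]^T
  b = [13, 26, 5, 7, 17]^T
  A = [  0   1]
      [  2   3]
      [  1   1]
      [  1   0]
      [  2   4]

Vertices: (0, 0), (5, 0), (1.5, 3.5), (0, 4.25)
(5, 0) with z = 45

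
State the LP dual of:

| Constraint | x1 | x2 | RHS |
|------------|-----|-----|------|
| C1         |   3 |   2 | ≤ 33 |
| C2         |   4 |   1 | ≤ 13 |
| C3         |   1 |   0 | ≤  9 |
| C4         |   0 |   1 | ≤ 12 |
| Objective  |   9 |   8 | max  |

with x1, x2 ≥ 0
Minimize: z = 33y1 + 13y2 + 9y3 + 12y4

Subject to:
  C1: -3y1 - 4y2 - y3 ≤ -9
  C2: -2y1 - y2 - y4 ≤ -8
  y1, y2, y3, y4 ≥ 0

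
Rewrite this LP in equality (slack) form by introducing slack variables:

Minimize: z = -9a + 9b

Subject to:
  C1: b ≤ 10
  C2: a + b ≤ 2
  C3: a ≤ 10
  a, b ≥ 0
min z = -9a + 9b

s.t.
  b + s1 = 10
  a + b + s2 = 2
  a + s3 = 10
  a, b, s1, s2, s3 ≥ 0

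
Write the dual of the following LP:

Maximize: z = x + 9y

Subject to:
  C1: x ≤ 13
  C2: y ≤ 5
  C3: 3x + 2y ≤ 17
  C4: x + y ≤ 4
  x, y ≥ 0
Minimize: z = 13y1 + 5y2 + 17y3 + 4y4

Subject to:
  C1: -y1 - 3y3 - y4 ≤ -1
  C2: -y2 - 2y3 - y4 ≤ -9
  y1, y2, y3, y4 ≥ 0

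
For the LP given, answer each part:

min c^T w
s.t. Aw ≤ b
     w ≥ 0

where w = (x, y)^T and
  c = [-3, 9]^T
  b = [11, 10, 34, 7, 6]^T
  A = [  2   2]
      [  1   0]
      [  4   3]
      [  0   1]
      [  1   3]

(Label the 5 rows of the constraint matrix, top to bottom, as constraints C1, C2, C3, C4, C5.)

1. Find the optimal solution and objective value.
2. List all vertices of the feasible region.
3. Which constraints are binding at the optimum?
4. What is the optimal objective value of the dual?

1. x = 5.5, y = 0, z = -16.5
2. (0, 0), (5.5, 0), (5.25, 0.25), (0, 2)
3. C1, y ≥ 0
4. -16.5 (by strong duality, equal to the primal optimum)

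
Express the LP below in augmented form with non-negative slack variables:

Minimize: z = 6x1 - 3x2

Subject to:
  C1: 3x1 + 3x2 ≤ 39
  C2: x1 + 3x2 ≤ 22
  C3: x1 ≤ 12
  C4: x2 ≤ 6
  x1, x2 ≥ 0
min z = 6x1 - 3x2

s.t.
  3x1 + 3x2 + s1 = 39
  x1 + 3x2 + s2 = 22
  x1 + s3 = 12
  x2 + s4 = 6
  x1, x2, s1, s2, s3, s4 ≥ 0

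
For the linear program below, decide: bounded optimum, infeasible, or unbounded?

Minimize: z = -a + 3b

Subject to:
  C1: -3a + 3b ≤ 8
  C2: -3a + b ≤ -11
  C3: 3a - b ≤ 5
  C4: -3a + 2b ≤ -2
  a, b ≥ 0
C3 requires 3a - b ≤ 5, while C2 (-3a + b ≤ -11) is equivalent to 3a - b ≥ 11. Together they would need 11 ≤ 3a - b ≤ 5, which is impossible since 11 > 5. No point satisfies all constraints.

Infeasible — the constraint set is empty.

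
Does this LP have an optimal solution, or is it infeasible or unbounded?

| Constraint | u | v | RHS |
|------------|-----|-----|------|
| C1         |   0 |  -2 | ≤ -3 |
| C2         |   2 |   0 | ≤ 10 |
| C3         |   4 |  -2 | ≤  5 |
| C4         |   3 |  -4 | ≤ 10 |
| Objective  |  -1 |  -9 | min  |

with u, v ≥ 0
Feasible point: (0, 2) satisfies every constraint, so the LP is feasible.
Direction d = (0, 1): for each constraint row a, a·d ≤ 0 —
  (0)(0) + (-2)(1) = -2 ≤ 0
  (2)(0) + (0)(1) = 0 ≤ 0
  (4)(0) + (-2)(1) = -2 ≤ 0
  (3)(0) + (-4)(1) = -4 ≤ 0
and d ≥ 0, so (0, 2) + t·d stays feasible for every t ≥ 0. Along this ray z = -u - 9v changes by -9 per unit t, so z → −∞.

The LP is unbounded; z can be made arbitrarily small.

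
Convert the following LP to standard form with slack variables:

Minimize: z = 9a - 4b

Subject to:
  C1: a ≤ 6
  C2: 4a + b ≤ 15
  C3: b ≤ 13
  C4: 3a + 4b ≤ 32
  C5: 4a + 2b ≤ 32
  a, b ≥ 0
min z = 9a - 4b

s.t.
  a + s1 = 6
  4a + b + s2 = 15
  b + s3 = 13
  3a + 4b + s4 = 32
  4a + 2b + s5 = 32
  a, b, s1, s2, s3, s4, s5 ≥ 0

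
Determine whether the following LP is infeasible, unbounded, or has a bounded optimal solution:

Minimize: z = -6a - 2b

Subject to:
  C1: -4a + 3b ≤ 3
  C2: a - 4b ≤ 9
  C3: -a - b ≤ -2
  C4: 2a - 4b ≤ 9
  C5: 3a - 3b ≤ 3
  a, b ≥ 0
Feasible point: (1, 1) satisfies every constraint, so the LP is feasible.
Direction d = (1, 1): for each constraint row a, a·d ≤ 0 —
  (-4)(1) + (3)(1) = -1 ≤ 0
  (1)(1) + (-4)(1) = -3 ≤ 0
  (-1)(1) + (-1)(1) = -2 ≤ 0
  (2)(1) + (-4)(1) = -2 ≤ 0
  (3)(1) + (-3)(1) = 0 ≤ 0
and d ≥ 0, so (1, 1) + t·d stays feasible for every t ≥ 0. Along this ray z = -6a - 2b changes by -8 per unit t, so z → −∞.

The LP is unbounded; z can be made arbitrarily small.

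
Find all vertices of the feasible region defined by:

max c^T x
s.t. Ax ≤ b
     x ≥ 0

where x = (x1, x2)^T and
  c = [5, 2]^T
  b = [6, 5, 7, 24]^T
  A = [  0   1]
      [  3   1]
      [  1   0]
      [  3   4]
Each vertex is the intersection of two constraint boundaries that also satisfies all remaining constraints:
  x1 = 0 and x2 = 0 → (0, 0)
  3x1 + x2 = 5 and x2 = 0 → (1.667, 0)
  3x1 + x2 = 5 and x1 = 0 → (0, 5)

Vertices: (0, 0), (1.667, 0), (0, 5)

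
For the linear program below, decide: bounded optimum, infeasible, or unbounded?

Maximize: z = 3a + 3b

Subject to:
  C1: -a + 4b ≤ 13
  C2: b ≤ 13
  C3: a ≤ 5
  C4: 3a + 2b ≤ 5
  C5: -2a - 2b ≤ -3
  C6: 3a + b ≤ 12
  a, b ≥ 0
The point (0, 2.5) satisfies every constraint, so the LP is feasible; the constraints give a ≤ 5 and b ≤ 13, which with a, b ≥ 0 keep the feasible region inside a bounded box. A feasible, bounded LP attains a finite optimum at a vertex.

Evaluating z = 3a + 3b at each vertex:
  (1.5, 0): z = 4.5
  (1.667, 0): z = 5
  (0, 2.5): z = 7.5
  (0, 1.5): z = 4.5

Feasible with finite optimum z* = 7.5 at (0, 2.5).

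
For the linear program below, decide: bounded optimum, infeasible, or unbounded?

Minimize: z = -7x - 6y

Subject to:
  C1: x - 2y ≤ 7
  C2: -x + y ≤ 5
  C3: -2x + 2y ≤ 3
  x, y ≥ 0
Feasible point: (0, 0) satisfies every constraint, so the LP is feasible.
Direction d = (1, 1): for each constraint row a, a·d ≤ 0 —
  (1)(1) + (-2)(1) = -1 ≤ 0
  (-1)(1) + (1)(1) = 0 ≤ 0
  (-2)(1) + (2)(1) = 0 ≤ 0
and d ≥ 0, so (0, 0) + t·d stays feasible for every t ≥ 0. Along this ray z = -7x - 6y changes by -13 per unit t, so z → −∞.

Unbounded — the objective can decrease without bound over the feasible region.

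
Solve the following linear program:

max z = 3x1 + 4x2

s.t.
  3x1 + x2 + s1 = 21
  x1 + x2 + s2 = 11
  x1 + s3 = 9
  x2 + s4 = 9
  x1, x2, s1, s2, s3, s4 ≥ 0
Each vertex is the intersection of two constraint boundaries that also satisfies all remaining constraints:
  x1 = 0 and x2 = 0 → (0, 0)
  3x1 + x2 = 21 and x2 = 0 → (7, 0)
  3x1 + x2 = 21 and x1 + x2 = 11 → (5, 6)
  x1 + x2 = 11 and x2 = 9 → (2, 9)
  x2 = 9 and x1 = 0 → (0, 9)

Evaluating z = 3x1 + 4x2 at each vertex:
  (0, 0): z = 0
  (7, 0): z = 21
  (5, 6): z = 39
  (2, 9): z = 42
  (0, 9): z = 36

The maximum is at (2, 9) with z = 42.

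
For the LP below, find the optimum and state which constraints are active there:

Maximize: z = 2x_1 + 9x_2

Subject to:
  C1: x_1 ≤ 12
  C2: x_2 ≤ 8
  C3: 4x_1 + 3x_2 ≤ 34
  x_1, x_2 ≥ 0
Optimal: x_1 = 2.5, x_2 = 8
Slack at optimum:
  C1: slack = 9.5
  C2: slack = 0 (binding)
  C3: slack = 0 (binding)
  x_1 ≥ 0: x_1 = 2.5
  x_2 ≥ 0: x_2 = 8
Binding constraints: C2, C3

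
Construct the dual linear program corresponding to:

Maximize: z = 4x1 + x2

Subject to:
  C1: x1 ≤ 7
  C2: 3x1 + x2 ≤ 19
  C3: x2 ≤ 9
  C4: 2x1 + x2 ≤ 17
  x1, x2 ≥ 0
Minimize: z = 7y1 + 19y2 + 9y3 + 17y4

Subject to:
  C1: -y1 - 3y2 - 2y4 ≤ -4
  C2: -y2 - y3 - y4 ≤ -1
  y1, y2, y3, y4 ≥ 0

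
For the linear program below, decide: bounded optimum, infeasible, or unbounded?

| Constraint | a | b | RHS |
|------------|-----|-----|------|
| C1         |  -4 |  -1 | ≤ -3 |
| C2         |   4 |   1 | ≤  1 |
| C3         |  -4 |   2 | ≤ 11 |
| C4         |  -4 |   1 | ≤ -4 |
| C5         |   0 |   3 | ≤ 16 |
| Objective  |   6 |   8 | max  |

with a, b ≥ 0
C2 requires 4a + b ≤ 1, while C1 (-4a - b ≤ -3) is equivalent to 4a + b ≥ 3. Together they would need 3 ≤ 4a + b ≤ 1, which is impossible since 3 > 1. No point satisfies all constraints.

The feasible region is empty; the LP is infeasible.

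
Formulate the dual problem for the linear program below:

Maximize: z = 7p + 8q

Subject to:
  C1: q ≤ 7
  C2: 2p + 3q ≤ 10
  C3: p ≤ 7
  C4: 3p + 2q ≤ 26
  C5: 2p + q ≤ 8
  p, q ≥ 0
Minimize: z = 7y1 + 10y2 + 7y3 + 26y4 + 8y5

Subject to:
  C1: -2y2 - y3 - 3y4 - 2y5 ≤ -7
  C2: -y1 - 3y2 - 2y4 - y5 ≤ -8
  y1, y2, y3, y4, y5 ≥ 0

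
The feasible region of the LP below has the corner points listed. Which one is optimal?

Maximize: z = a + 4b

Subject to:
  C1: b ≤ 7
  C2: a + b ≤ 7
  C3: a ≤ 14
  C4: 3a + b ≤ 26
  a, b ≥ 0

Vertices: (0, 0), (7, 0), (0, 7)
Evaluating z = a + 4b at each vertex:
  (0, 0): z = 0
  (7, 0): z = 7
  (0, 7): z = 28

The largest value is z = 28, attained at (0, 7).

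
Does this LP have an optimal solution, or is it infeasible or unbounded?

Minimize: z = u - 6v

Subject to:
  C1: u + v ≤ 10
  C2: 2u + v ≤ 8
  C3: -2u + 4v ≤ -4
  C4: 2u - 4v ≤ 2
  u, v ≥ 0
C4 requires 2u - 4v ≤ 2, while C3 (-2u + 4v ≤ -4) is equivalent to 2u - 4v ≥ 4. Together they would need 4 ≤ 2u - 4v ≤ 2, which is impossible since 4 > 2. No point satisfies all constraints.

Infeasible — the constraint set is empty.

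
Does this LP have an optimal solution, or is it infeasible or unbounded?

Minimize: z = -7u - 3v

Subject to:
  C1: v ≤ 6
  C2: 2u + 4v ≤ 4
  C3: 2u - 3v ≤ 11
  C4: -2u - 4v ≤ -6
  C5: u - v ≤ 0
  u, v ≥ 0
C2 requires 2u + 4v ≤ 4, while C4 (-2u - 4v ≤ -6) is equivalent to 2u + 4v ≥ 6. Together they would need 6 ≤ 2u + 4v ≤ 4, which is impossible since 6 > 4. No point satisfies all constraints.

Infeasible: no point satisfies all constraints simultaneously.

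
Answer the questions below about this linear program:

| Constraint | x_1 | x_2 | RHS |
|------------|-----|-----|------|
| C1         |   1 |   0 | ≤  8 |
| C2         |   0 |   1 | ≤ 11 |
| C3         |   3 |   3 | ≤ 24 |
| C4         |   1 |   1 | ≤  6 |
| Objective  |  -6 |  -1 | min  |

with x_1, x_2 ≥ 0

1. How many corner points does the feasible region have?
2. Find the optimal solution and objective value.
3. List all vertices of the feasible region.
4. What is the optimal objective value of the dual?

1. 3
2. x_1 = 6, x_2 = 0, z = -36
3. (0, 0), (6, 0), (0, 6)
4. -36 (by strong duality, equal to the primal optimum)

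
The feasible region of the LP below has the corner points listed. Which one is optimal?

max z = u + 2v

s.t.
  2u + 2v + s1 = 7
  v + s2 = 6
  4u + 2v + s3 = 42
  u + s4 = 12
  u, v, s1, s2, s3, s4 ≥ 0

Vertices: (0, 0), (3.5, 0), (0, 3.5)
(0, 3.5) with z = 7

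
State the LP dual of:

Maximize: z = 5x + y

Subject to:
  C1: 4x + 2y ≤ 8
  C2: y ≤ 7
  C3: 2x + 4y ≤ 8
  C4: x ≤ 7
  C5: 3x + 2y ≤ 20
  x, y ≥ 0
Minimize: z = 8y1 + 7y2 + 8y3 + 7y4 + 20y5

Subject to:
  C1: -4y1 - 2y3 - y4 - 3y5 ≤ -5
  C2: -2y1 - y2 - 4y3 - 2y5 ≤ -1
  y1, y2, y3, y4, y5 ≥ 0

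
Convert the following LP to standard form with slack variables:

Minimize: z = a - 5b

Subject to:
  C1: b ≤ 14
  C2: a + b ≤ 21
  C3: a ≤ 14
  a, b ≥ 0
min z = a - 5b

s.t.
  b + s1 = 14
  a + b + s2 = 21
  a + s3 = 14
  a, b, s1, s2, s3 ≥ 0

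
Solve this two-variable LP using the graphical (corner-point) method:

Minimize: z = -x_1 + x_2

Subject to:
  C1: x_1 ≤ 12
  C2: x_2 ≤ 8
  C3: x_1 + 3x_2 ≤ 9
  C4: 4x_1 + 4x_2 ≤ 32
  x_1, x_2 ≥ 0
Each vertex is the intersection of two constraint boundaries that also satisfies all remaining constraints:
  x_1 = 0 and x_2 = 0 → (0, 0)
  4x_1 + 4x_2 = 32 and x_2 = 0 → (8, 0)
  x_1 + 3x_2 = 9 and 4x_1 + 4x_2 = 32 → (7.5, 0.5)
  x_1 + 3x_2 = 9 and x_1 = 0 → (0, 3)

Evaluating z = -x_1 + x_2 at each vertex:
  (0, 0): z = 0
  (8, 0): z = -8
  (7.5, 0.5): z = -7
  (0, 3): z = 3

The minimum is at (8, 0) with z = -8.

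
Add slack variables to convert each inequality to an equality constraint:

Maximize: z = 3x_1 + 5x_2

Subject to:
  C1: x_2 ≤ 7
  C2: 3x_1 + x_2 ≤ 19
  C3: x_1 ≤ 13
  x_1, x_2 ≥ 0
max z = 3x_1 + 5x_2

s.t.
  x_2 + s1 = 7
  3x_1 + x_2 + s2 = 19
  x_1 + s3 = 13
  x_1, x_2, s1, s2, s3 ≥ 0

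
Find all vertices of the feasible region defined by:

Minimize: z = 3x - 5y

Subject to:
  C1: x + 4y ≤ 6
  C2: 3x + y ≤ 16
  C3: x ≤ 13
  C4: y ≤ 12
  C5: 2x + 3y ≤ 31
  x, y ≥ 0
Each vertex is the intersection of two constraint boundaries that also satisfies all remaining constraints:
  x = 0 and y = 0 → (0, 0)
  3x + y = 16 and y = 0 → (5.333, 0)
  x + 4y = 6 and 3x + y = 16 → (5.273, 0.1818)
  x + 4y = 6 and x = 0 → (0, 1.5)

Vertices: (0, 0), (5.333, 0), (5.273, 0.1818), (0, 1.5)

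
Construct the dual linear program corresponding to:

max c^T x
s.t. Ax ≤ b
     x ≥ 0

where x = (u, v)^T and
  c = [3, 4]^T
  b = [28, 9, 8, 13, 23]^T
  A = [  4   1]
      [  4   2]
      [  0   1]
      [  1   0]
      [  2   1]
Minimize: z = 28y1 + 9y2 + 8y3 + 13y4 + 23y5

Subject to:
  C1: -4y1 - 4y2 - y4 - 2y5 ≤ -3
  C2: -y1 - 2y2 - y3 - y5 ≤ -4
  y1, y2, y3, y4, y5 ≥ 0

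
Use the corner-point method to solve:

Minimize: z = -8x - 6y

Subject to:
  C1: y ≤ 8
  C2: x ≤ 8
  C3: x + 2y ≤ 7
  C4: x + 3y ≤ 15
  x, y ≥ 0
Each vertex is the intersection of two constraint boundaries that also satisfies all remaining constraints:
  x = 0 and y = 0 → (0, 0)
  x + 2y = 7 and y = 0 → (7, 0)
  x + 2y = 7 and x = 0 → (0, 3.5)

Evaluating z = -8x - 6y at each vertex:
  (0, 0): z = 0
  (7, 0): z = -56
  (0, 3.5): z = -21

The minimum is at (7, 0) with z = -56.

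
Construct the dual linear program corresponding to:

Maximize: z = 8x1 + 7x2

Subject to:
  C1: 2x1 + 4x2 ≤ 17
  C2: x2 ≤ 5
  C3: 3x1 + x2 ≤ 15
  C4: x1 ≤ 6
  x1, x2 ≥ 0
Minimize: z = 17y1 + 5y2 + 15y3 + 6y4

Subject to:
  C1: -2y1 - 3y3 - y4 ≤ -8
  C2: -4y1 - y2 - y3 ≤ -7
  y1, y2, y3, y4 ≥ 0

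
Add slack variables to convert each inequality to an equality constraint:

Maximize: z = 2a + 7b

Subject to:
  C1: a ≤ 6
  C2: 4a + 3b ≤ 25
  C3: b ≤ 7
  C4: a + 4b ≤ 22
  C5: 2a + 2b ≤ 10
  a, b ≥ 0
max z = 2a + 7b

s.t.
  a + s1 = 6
  4a + 3b + s2 = 25
  b + s3 = 7
  a + 4b + s4 = 22
  2a + 2b + s5 = 10
  a, b, s1, s2, s3, s4, s5 ≥ 0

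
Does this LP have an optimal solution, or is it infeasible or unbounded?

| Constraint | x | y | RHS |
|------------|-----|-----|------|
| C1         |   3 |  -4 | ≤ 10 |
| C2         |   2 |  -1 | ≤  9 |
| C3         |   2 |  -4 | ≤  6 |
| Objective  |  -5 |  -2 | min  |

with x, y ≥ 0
Feasible point: (0, 0) satisfies every constraint, so the LP is feasible.
Direction d = (0, 1): for each constraint row a, a·d ≤ 0 —
  (3)(0) + (-4)(1) = -4 ≤ 0
  (2)(0) + (-1)(1) = -1 ≤ 0
  (2)(0) + (-4)(1) = -4 ≤ 0
and d ≥ 0, so (0, 0) + t·d stays feasible for every t ≥ 0. Along this ray z = -5x - 2y changes by -2 per unit t, so z → −∞.

Unbounded: there is a feasible ray along which z → −∞.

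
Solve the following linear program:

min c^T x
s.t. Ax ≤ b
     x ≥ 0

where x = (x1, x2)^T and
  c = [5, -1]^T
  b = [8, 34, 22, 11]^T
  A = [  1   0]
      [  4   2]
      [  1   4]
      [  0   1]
Each vertex is the intersection of two constraint boundaries that also satisfies all remaining constraints:
  x1 = 0 and x2 = 0 → (0, 0)
  x1 = 8 and x2 = 0 → (8, 0)
  x1 = 8 and 4x1 + 2x2 = 34 → (8, 1)
  4x1 + 2x2 = 34 and x1 + 4x2 = 22 → (6.571, 3.857)
  x1 + 4x2 = 22 and x1 = 0 → (0, 5.5)

Evaluating z = 5x1 - x2 at each vertex:
  (0, 0): z = 0
  (8, 0): z = 40
  (8, 1): z = 39
  (6.571, 3.857): z = 29
  (0, 5.5): z = -5.5

The minimum is at (0, 5.5) with z = -5.5.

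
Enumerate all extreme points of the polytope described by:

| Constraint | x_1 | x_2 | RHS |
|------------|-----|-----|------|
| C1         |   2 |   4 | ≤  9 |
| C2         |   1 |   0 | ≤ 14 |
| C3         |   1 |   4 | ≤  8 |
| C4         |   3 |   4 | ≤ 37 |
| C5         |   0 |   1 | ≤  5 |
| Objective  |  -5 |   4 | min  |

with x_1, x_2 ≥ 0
Each vertex is the intersection of two constraint boundaries that also satisfies all remaining constraints:
  x_1 = 0 and x_2 = 0 → (0, 0)
  2x_1 + 4x_2 = 9 and x_2 = 0 → (4.5, 0)
  2x_1 + 4x_2 = 9 and x_1 + 4x_2 = 8 → (1, 1.75)
  x_1 + 4x_2 = 8 and x_1 = 0 → (0, 2)

Vertices: (0, 0), (4.5, 0), (1, 1.75), (0, 2)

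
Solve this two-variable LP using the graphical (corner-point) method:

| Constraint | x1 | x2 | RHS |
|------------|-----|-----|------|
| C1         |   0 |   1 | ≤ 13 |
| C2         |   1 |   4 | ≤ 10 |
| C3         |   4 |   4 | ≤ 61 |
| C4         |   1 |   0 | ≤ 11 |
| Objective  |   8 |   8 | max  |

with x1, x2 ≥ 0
Each vertex is the intersection of two constraint boundaries that also satisfies all remaining constraints:
  x1 = 0 and x2 = 0 → (0, 0)
  x1 + 4x2 = 10 and x2 = 0 → (10, 0)
  x1 + 4x2 = 10 and x1 = 0 → (0, 2.5)

Evaluating z = 8x1 + 8x2 at each vertex:
  (0, 0): z = 0
  (10, 0): z = 80
  (0, 2.5): z = 20

The maximum is at (10, 0) with z = 80.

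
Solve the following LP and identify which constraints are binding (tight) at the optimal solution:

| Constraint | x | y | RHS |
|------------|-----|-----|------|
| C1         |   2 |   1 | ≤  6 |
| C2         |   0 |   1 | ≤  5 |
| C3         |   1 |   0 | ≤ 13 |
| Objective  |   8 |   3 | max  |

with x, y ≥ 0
Optimal: x = 3, y = 0
Slack at optimum:
  C1: slack = 0 (binding)
  C2: slack = 5
  C3: slack = 10
  x ≥ 0: x = 3
  y ≥ 0: y = 0 (binding)
Binding constraints: C1, y ≥ 0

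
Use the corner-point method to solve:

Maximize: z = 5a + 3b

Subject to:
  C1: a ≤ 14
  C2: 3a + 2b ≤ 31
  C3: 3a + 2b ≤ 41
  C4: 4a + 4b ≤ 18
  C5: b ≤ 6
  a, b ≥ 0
Each vertex is the intersection of two constraint boundaries that also satisfies all remaining constraints:
  a = 0 and b = 0 → (0, 0)
  4a + 4b = 18 and b = 0 → (4.5, 0)
  4a + 4b = 18 and a = 0 → (0, 4.5)

Evaluating z = 5a + 3b at each vertex:
  (0, 0): z = 0
  (4.5, 0): z = 22.5
  (0, 4.5): z = 13.5

The maximum is at (4.5, 0) with z = 22.5.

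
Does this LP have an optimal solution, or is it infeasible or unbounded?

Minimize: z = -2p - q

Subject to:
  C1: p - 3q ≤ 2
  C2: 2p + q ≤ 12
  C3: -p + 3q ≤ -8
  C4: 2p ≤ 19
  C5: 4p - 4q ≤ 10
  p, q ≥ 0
C1 requires p - 3q ≤ 2, while C3 (-p + 3q ≤ -8) is equivalent to p - 3q ≥ 8. Together they would need 8 ≤ p - 3q ≤ 2, which is impossible since 8 > 2. No point satisfies all constraints.

The feasible region is empty; the LP is infeasible.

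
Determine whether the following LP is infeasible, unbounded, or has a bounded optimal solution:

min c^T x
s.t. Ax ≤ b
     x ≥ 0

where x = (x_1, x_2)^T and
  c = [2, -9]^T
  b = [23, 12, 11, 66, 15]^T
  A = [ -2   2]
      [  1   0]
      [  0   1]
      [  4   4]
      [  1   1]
The point (0, 11) satisfies every constraint, so the LP is feasible; the constraints give x_1 ≤ 12 and x_2 ≤ 11, which with x_1, x_2 ≥ 0 keep the feasible region inside a bounded box. A feasible, bounded LP attains a finite optimum at a vertex.

Evaluating z = 2x_1 - 9x_2 at each vertex:
  (0, 0): z = 0
  (12, 0): z = 24
  (12, 3): z = -3
  (4, 11): z = -91
  (0, 11): z = -99

The LP has an optimal solution: (0, 11) with z = -99.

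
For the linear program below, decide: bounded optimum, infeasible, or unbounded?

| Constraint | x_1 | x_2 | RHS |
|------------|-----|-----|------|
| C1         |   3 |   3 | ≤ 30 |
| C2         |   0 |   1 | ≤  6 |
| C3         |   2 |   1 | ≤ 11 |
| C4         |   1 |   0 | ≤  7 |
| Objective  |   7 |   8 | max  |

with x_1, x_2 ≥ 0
The point (2.5, 6) satisfies every constraint, so the LP is feasible; the constraints give x_1 ≤ 7 and x_2 ≤ 6, which with x_1, x_2 ≥ 0 keep the feasible region inside a bounded box. A feasible, bounded LP attains a finite optimum at a vertex.

Evaluating z = 7x_1 + 8x_2 at each vertex:
  (0, 0): z = 0
  (5.5, 0): z = 38.5
  (2.5, 6): z = 65.5
  (0, 6): z = 48

Bounded optimum: z* = 65.5 at (2.5, 6).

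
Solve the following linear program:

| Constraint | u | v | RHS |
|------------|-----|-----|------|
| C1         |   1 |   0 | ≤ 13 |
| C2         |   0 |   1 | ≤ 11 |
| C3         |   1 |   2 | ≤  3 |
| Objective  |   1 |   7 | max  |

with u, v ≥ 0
u = 0, v = 1.5, z = 10.5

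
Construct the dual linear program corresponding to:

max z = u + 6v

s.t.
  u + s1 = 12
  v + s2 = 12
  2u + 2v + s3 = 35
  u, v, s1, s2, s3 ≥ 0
Minimize: z = 12y1 + 12y2 + 35y3

Subject to:
  C1: -y1 - 2y3 ≤ -1
  C2: -y2 - 2y3 ≤ -6
  y1, y2, y3 ≥ 0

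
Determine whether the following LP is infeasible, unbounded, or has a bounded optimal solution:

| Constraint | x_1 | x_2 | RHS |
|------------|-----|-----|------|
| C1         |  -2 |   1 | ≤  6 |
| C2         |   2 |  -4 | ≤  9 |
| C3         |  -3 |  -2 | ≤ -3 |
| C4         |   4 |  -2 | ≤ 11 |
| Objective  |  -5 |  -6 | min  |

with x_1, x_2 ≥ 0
Feasible point: (1, 0) satisfies every constraint, so the LP is feasible.
Direction d = (1, 2): for each constraint row a, a·d ≤ 0 —
  (-2)(1) + (1)(2) = 0 ≤ 0
  (2)(1) + (-4)(2) = -6 ≤ 0
  (-3)(1) + (-2)(2) = -7 ≤ 0
  (4)(1) + (-2)(2) = 0 ≤ 0
and d ≥ 0, so (1, 0) + t·d stays feasible for every t ≥ 0. Along this ray z = -5x_1 - 6x_2 changes by -17 per unit t, so z → −∞.

The LP is unbounded; z can be made arbitrarily small.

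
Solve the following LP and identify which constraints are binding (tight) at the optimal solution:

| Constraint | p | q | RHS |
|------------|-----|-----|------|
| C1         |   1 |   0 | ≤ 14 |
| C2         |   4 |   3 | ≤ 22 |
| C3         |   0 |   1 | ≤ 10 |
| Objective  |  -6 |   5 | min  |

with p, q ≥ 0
Optimal: p = 5.5, q = 0
Slack at optimum:
  C1: slack = 8.5
  C2: slack = 0 (binding)
  C3: slack = 10
  p ≥ 0: p = 5.5
  q ≥ 0: q = 0 (binding)
Binding constraints: C2, q ≥ 0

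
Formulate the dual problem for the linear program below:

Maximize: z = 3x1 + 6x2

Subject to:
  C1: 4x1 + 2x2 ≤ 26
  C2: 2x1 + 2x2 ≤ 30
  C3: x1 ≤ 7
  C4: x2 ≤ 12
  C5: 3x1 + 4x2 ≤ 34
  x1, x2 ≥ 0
Minimize: z = 26y1 + 30y2 + 7y3 + 12y4 + 34y5

Subject to:
  C1: -4y1 - 2y2 - y3 - 3y5 ≤ -3
  C2: -2y1 - 2y2 - y4 - 4y5 ≤ -6
  y1, y2, y3, y4, y5 ≥ 0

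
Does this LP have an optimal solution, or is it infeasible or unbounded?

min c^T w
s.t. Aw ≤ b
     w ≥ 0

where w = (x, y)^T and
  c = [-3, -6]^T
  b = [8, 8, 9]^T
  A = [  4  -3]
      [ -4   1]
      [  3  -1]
Feasible point: (0, 0) satisfies every constraint, so the LP is feasible.
Direction d = (1, 4): for each constraint row a, a·d ≤ 0 —
  (4)(1) + (-3)(4) = -8 ≤ 0
  (-4)(1) + (1)(4) = 0 ≤ 0
  (3)(1) + (-1)(4) = -1 ≤ 0
and d ≥ 0, so (0, 0) + t·d stays feasible for every t ≥ 0. Along this ray z = -3x - 6y changes by -27 per unit t, so z → −∞.

Unbounded: there is a feasible ray along which z → −∞.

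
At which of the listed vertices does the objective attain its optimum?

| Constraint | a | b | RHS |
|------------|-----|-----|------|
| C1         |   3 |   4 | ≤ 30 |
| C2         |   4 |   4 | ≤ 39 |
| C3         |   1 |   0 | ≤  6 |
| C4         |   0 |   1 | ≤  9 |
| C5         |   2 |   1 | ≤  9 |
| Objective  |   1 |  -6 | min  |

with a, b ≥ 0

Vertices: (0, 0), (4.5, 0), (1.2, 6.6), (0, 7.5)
Evaluating z = a - 6b at each vertex:
  (0, 0): z = 0
  (4.5, 0): z = 4.5
  (1.2, 6.6): z = -38.4
  (0, 7.5): z = -45

The smallest value is z = -45, attained at (0, 7.5).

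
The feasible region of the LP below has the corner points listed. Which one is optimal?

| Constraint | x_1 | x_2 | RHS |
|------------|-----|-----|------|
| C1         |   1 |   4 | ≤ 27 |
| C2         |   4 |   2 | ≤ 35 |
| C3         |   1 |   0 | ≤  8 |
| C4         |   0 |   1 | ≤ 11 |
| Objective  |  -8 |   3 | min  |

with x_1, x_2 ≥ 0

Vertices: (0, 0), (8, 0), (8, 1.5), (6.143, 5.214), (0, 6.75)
(8, 0) with z = -64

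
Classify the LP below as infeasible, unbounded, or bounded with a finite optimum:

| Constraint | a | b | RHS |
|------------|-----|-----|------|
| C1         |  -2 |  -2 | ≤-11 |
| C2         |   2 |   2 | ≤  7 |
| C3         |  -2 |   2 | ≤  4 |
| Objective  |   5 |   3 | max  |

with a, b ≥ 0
C2 requires 2a + 2b ≤ 7, while C1 (-2a - 2b ≤ -11) is equivalent to 2a + 2b ≥ 11. Together they would need 11 ≤ 2a + 2b ≤ 7, which is impossible since 11 > 7. No point satisfies all constraints.

The feasible region is empty; the LP is infeasible.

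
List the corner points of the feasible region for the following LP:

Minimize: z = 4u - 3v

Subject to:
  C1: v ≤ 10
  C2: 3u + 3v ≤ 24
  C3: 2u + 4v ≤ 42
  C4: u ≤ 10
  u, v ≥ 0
Each vertex is the intersection of two constraint boundaries that also satisfies all remaining constraints:
  u = 0 and v = 0 → (0, 0)
  3u + 3v = 24 and v = 0 → (8, 0)
  3u + 3v = 24 and u = 0 → (0, 8)

Vertices: (0, 0), (8, 0), (0, 8)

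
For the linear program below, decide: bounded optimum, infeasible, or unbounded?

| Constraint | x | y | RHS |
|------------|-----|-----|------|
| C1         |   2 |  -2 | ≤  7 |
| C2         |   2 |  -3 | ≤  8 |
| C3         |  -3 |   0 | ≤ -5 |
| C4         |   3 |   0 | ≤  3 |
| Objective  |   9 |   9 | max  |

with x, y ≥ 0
C4 requires 3x ≤ 3, while C3 (-3x ≤ -5) is equivalent to 3x ≥ 5. Together they would need 5 ≤ 3x ≤ 3, which is impossible since 5 > 3. No point satisfies all constraints.

The feasible region is empty; the LP is infeasible.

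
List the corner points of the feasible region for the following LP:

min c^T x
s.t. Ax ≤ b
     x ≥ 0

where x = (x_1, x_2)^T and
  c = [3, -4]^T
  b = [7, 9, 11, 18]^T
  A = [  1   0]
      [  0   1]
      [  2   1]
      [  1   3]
Each vertex is the intersection of two constraint boundaries that also satisfies all remaining constraints:
  x_1 = 0 and x_2 = 0 → (0, 0)
  2x_1 + x_2 = 11 and x_2 = 0 → (5.5, 0)
  2x_1 + x_2 = 11 and x_1 + 3x_2 = 18 → (3, 5)
  x_1 + 3x_2 = 18 and x_1 = 0 → (0, 6)

Vertices: (0, 0), (5.5, 0), (3, 5), (0, 6)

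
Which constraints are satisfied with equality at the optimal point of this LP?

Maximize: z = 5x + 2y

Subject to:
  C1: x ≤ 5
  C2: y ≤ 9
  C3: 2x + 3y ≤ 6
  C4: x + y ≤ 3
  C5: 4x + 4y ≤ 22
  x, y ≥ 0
Optimal: x = 3, y = 0
Slack at optimum:
  C1: slack = 2
  C2: slack = 9
  C3: slack = 0 (binding)
  C4: slack = 0 (binding)
  C5: slack = 10
  x ≥ 0: x = 3
  y ≥ 0: y = 0 (binding)
Binding constraints: C3, C4, y ≥ 0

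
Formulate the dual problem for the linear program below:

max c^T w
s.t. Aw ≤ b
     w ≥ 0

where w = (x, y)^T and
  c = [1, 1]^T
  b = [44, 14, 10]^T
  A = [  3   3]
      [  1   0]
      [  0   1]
Minimize: z = 44y1 + 14y2 + 10y3

Subject to:
  C1: -3y1 - y2 ≤ -1
  C2: -3y1 - y3 ≤ -1
  y1, y2, y3 ≥ 0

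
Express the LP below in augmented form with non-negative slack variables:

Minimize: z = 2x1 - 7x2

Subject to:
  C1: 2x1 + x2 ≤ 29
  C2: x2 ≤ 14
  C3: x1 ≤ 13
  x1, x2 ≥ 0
min z = 2x1 - 7x2

s.t.
  2x1 + x2 + s1 = 29
  x2 + s2 = 14
  x1 + s3 = 13
  x1, x2, s1, s2, s3 ≥ 0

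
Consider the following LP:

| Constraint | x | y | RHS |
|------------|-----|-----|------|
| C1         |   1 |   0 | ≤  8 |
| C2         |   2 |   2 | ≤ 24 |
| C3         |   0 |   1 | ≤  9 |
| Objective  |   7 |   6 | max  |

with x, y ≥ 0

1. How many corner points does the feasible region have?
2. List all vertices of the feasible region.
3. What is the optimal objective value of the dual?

1. 5
2. (0, 0), (8, 0), (8, 4), (3, 9), (0, 9)
3. 80 (by strong duality, equal to the primal optimum)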